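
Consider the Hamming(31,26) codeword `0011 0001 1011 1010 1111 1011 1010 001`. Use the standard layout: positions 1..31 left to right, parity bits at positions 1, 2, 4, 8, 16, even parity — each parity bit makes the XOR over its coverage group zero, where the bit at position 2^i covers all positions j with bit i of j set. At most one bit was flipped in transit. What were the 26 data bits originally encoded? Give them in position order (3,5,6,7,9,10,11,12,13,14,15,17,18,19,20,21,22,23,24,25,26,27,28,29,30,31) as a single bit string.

10001011101111110111010001

s1: b1⊕b3⊕b5⊕b7⊕b9⊕b11⊕b13⊕b15⊕b17⊕b19⊕b21⊕b23⊕b25⊕b27⊕b29⊕b31 = 0⊕1⊕0⊕0⊕1⊕1⊕1⊕1⊕1⊕1⊕1⊕1⊕1⊕1⊕0⊕1 = 0
s2: b2⊕b3⊕b6⊕b7⊕b10⊕b11⊕b14⊕b15⊕b18⊕b19⊕b22⊕b23⊕b26⊕b27⊕b30⊕b31 = 0⊕1⊕0⊕0⊕0⊕1⊕0⊕1⊕1⊕1⊕0⊕1⊕0⊕1⊕0⊕1 = 0
s4: b4⊕b5⊕b6⊕b7⊕b12⊕b13⊕b14⊕b15⊕b20⊕b21⊕b22⊕b23⊕b28⊕b29⊕b30⊕b31 = 1⊕0⊕0⊕0⊕1⊕1⊕0⊕1⊕1⊕1⊕0⊕1⊕0⊕0⊕0⊕1 = 0
s8: b8⊕b9⊕b10⊕b11⊕b12⊕b13⊕b14⊕b15⊕b24⊕b25⊕b26⊕b27⊕b28⊕b29⊕b30⊕b31 = 1⊕1⊕0⊕1⊕1⊕1⊕0⊕1⊕1⊕1⊕0⊕1⊕0⊕0⊕0⊕1 = 0
s16: b16⊕b17⊕b18⊕b19⊕b20⊕b21⊕b22⊕b23⊕b24⊕b25⊕b26⊕b27⊕b28⊕b29⊕b30⊕b31 = 0⊕1⊕1⊕1⊕1⊕1⊕0⊕1⊕1⊕1⊕0⊕1⊕0⊕0⊕0⊕1 = 0
Syndrome (s16...s1) = 00000 → position 0 (no error).
No correction needed.
Data bits at positions 3,5,6,7,9,10,11,12,13,14,15,17,18,19,20,21,22,23,24,25,26,27,28,29,30,31: 10001011101111110111010001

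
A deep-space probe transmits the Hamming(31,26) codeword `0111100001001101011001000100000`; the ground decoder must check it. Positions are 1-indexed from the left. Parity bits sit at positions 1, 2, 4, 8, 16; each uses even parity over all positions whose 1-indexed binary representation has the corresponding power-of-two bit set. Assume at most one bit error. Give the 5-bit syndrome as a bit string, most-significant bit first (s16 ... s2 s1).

10100

s1: b1⊕b3⊕b5⊕b7⊕b9⊕b11⊕b13⊕b15⊕b17⊕b19⊕b21⊕b23⊕b25⊕b27⊕b29⊕b31 = 0⊕1⊕1⊕0⊕0⊕0⊕1⊕0⊕0⊕1⊕0⊕0⊕0⊕0⊕0⊕0 = 0
s2: b2⊕b3⊕b6⊕b7⊕b10⊕b11⊕b14⊕b15⊕b18⊕b19⊕b22⊕b23⊕b26⊕b27⊕b30⊕b31 = 1⊕1⊕0⊕0⊕1⊕0⊕1⊕0⊕1⊕1⊕1⊕0⊕1⊕0⊕0⊕0 = 0
s4: b4⊕b5⊕b6⊕b7⊕b12⊕b13⊕b14⊕b15⊕b20⊕b21⊕b22⊕b23⊕b28⊕b29⊕b30⊕b31 = 1⊕1⊕0⊕0⊕0⊕1⊕1⊕0⊕0⊕0⊕1⊕0⊕0⊕0⊕0⊕0 = 1
s8: b8⊕b9⊕b10⊕b11⊕b12⊕b13⊕b14⊕b15⊕b24⊕b25⊕b26⊕b27⊕b28⊕b29⊕b30⊕b31 = 0⊕0⊕1⊕0⊕0⊕1⊕1⊕0⊕0⊕0⊕1⊕0⊕0⊕0⊕0⊕0 = 0
s16: b16⊕b17⊕b18⊕b19⊕b20⊕b21⊕b22⊕b23⊕b24⊕b25⊕b26⊕b27⊕b28⊕b29⊕b30⊕b31 = 1⊕0⊕1⊕1⊕0⊕0⊕1⊕0⊕0⊕0⊕1⊕0⊕0⊕0⊕0⊕0 = 1
Syndrome (s16...s1) = 10100 → position 20.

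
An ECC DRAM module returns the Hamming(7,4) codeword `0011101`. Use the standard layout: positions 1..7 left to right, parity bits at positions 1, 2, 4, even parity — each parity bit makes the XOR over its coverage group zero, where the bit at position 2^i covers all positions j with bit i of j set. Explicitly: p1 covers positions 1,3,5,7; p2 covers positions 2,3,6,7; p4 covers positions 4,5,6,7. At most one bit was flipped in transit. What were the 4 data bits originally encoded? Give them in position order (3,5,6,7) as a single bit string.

s1: b1⊕b3⊕b5⊕b7 = 0⊕1⊕1⊕1 = 1
s2: b2⊕b3⊕b6⊕b7 = 0⊕1⊕0⊕1 = 0
s4: b4⊕b5⊕b6⊕b7 = 1⊕1⊕0⊕1 = 1
Syndrome (s4...s1) = 101 → position 5.
Flip bit 5: corrected codeword = 0011001
Data bits at positions 3,5,6,7: 1001

1001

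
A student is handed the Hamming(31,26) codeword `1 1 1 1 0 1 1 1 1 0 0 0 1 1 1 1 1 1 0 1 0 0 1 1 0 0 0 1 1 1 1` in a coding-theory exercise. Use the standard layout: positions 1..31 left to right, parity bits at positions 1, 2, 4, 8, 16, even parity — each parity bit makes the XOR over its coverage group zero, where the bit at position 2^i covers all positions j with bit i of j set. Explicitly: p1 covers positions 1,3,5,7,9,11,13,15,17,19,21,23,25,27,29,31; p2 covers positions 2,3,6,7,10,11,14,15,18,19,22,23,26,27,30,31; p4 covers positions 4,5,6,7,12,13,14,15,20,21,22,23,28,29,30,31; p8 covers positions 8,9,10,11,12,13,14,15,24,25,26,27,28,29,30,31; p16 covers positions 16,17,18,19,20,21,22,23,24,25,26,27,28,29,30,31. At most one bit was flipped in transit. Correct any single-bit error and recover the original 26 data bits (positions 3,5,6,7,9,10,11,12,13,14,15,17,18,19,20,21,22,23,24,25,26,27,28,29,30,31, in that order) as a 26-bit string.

s1: b1⊕b3⊕b5⊕b7⊕b9⊕b11⊕b13⊕b15⊕b17⊕b19⊕b21⊕b23⊕b25⊕b27⊕b29⊕b31 = 1⊕1⊕0⊕1⊕1⊕0⊕1⊕1⊕1⊕0⊕0⊕1⊕0⊕0⊕1⊕1 = 0
s2: b2⊕b3⊕b6⊕b7⊕b10⊕b11⊕b14⊕b15⊕b18⊕b19⊕b22⊕b23⊕b26⊕b27⊕b30⊕b31 = 1⊕1⊕1⊕1⊕0⊕0⊕1⊕1⊕1⊕0⊕0⊕1⊕0⊕0⊕1⊕1 = 0
s4: b4⊕b5⊕b6⊕b7⊕b12⊕b13⊕b14⊕b15⊕b20⊕b21⊕b22⊕b23⊕b28⊕b29⊕b30⊕b31 = 1⊕0⊕1⊕1⊕0⊕1⊕1⊕1⊕1⊕0⊕0⊕1⊕1⊕1⊕1⊕1 = 0
s8: b8⊕b9⊕b10⊕b11⊕b12⊕b13⊕b14⊕b15⊕b24⊕b25⊕b26⊕b27⊕b28⊕b29⊕b30⊕b31 = 1⊕1⊕0⊕0⊕0⊕1⊕1⊕1⊕1⊕0⊕0⊕0⊕1⊕1⊕1⊕1 = 0
s16: b16⊕b17⊕b18⊕b19⊕b20⊕b21⊕b22⊕b23⊕b24⊕b25⊕b26⊕b27⊕b28⊕b29⊕b30⊕b31 = 1⊕1⊕1⊕0⊕1⊕0⊕0⊕1⊕1⊕0⊕0⊕0⊕1⊕1⊕1⊕1 = 0
Syndrome (s16...s1) = 00000 → position 0 (no error).
No correction needed.
Data bits at positions 3,5,6,7,9,10,11,12,13,14,15,17,18,19,20,21,22,23,24,25,26,27,28,29,30,31: 10111000111110100110001111

10111000111110100110001111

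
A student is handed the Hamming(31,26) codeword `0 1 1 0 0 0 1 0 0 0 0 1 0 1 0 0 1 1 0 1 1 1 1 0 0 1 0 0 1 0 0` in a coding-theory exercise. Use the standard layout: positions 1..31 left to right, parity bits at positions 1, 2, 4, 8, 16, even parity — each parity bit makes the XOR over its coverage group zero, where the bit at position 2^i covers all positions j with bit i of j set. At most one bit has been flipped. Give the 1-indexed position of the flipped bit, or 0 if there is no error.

s1: b1⊕b3⊕b5⊕b7⊕b9⊕b11⊕b13⊕b15⊕b17⊕b19⊕b21⊕b23⊕b25⊕b27⊕b29⊕b31 = 0⊕1⊕0⊕1⊕0⊕0⊕0⊕0⊕1⊕0⊕1⊕1⊕0⊕0⊕1⊕0 = 0
s2: b2⊕b3⊕b6⊕b7⊕b10⊕b11⊕b14⊕b15⊕b18⊕b19⊕b22⊕b23⊕b26⊕b27⊕b30⊕b31 = 1⊕1⊕0⊕1⊕0⊕0⊕1⊕0⊕1⊕0⊕1⊕1⊕1⊕0⊕0⊕0 = 0
s4: b4⊕b5⊕b6⊕b7⊕b12⊕b13⊕b14⊕b15⊕b20⊕b21⊕b22⊕b23⊕b28⊕b29⊕b30⊕b31 = 0⊕0⊕0⊕1⊕1⊕0⊕1⊕0⊕1⊕1⊕1⊕1⊕0⊕1⊕0⊕0 = 0
s8: b8⊕b9⊕b10⊕b11⊕b12⊕b13⊕b14⊕b15⊕b24⊕b25⊕b26⊕b27⊕b28⊕b29⊕b30⊕b31 = 0⊕0⊕0⊕0⊕1⊕0⊕1⊕0⊕0⊕0⊕1⊕0⊕0⊕1⊕0⊕0 = 0
s16: b16⊕b17⊕b18⊕b19⊕b20⊕b21⊕b22⊕b23⊕b24⊕b25⊕b26⊕b27⊕b28⊕b29⊕b30⊕b31 = 0⊕1⊕1⊕0⊕1⊕1⊕1⊕1⊕0⊕0⊕1⊕0⊕0⊕1⊕0⊕0 = 0
Syndrome (s16...s1) = 00000 → position 0 (no error).

0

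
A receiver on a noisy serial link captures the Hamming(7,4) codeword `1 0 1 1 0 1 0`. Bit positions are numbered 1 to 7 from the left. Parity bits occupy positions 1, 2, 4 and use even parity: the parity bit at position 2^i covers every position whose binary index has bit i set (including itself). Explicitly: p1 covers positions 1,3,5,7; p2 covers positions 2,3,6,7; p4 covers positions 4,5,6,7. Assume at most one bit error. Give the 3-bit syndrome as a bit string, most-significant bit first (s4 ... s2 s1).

000

s1: b1⊕b3⊕b5⊕b7 = 1⊕1⊕0⊕0 = 0
s2: b2⊕b3⊕b6⊕b7 = 0⊕1⊕1⊕0 = 0
s4: b4⊕b5⊕b6⊕b7 = 1⊕0⊕1⊕0 = 0
Syndrome (s4...s1) = 000 → position 0 (no error).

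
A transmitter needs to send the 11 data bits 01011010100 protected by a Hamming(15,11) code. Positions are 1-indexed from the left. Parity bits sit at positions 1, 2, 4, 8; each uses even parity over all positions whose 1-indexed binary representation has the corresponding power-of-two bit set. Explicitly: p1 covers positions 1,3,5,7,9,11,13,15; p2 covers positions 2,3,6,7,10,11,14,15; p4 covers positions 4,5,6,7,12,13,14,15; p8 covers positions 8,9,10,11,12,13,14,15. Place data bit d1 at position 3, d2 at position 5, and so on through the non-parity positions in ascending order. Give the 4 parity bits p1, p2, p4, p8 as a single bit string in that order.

Place data bits at non-power-of-two positions: b3=0, b5=1, b6=0, b7=1, b9=1, b10=0, b11=1, b12=0, b13=1, b14=0, b15=0.
p1 = XOR of data positions {3,5,7,9,11,13,15} = 0⊕1⊕1⊕1⊕1⊕1⊕0 = 1
p2 = XOR of data positions {3,6,7,10,11,14,15} = 0⊕0⊕1⊕0⊕1⊕0⊕0 = 0
p4 = XOR of data positions {5,6,7,12,13,14,15} = 1⊕0⊕1⊕0⊕1⊕0⊕0 = 1
p8 = XOR of data positions {9,10,11,12,13,14,15} = 1⊕0⊕1⊕0⊕1⊕0⊕0 = 1
Parity bits p1,p2,p4,p8 = 1011

1011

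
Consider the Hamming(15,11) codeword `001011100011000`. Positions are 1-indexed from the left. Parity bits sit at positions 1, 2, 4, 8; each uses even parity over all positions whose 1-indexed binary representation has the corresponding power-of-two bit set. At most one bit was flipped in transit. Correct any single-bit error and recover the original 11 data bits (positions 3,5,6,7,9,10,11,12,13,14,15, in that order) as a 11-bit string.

s1: b1⊕b3⊕b5⊕b7⊕b9⊕b11⊕b13⊕b15 = 0⊕1⊕1⊕1⊕0⊕1⊕0⊕0 = 0
s2: b2⊕b3⊕b6⊕b7⊕b10⊕b11⊕b14⊕b15 = 0⊕1⊕1⊕1⊕0⊕1⊕0⊕0 = 0
s4: b4⊕b5⊕b6⊕b7⊕b12⊕b13⊕b14⊕b15 = 0⊕1⊕1⊕1⊕1⊕0⊕0⊕0 = 0
s8: b8⊕b9⊕b10⊕b11⊕b12⊕b13⊕b14⊕b15 = 0⊕0⊕0⊕1⊕1⊕0⊕0⊕0 = 0
Syndrome (s8...s1) = 0000 → position 0 (no error).
No correction needed.
Data bits at positions 3,5,6,7,9,10,11,12,13,14,15: 11110011000

11110011000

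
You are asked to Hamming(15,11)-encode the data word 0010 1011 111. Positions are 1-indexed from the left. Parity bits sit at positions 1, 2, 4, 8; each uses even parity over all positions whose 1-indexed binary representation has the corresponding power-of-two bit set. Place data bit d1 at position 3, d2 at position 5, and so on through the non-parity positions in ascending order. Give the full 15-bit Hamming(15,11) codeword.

000101001011111

Place data bits at non-power-of-two positions: b3=0, b5=0, b6=1, b7=0, b9=1, b10=0, b11=1, b12=1, b13=1, b14=1, b15=1.
p1 = XOR of data positions {3,5,7,9,11,13,15} = 0⊕0⊕0⊕1⊕1⊕1⊕1 = 0
p2 = XOR of data positions {3,6,7,10,11,14,15} = 0⊕1⊕0⊕0⊕1⊕1⊕1 = 0
p4 = XOR of data positions {5,6,7,12,13,14,15} = 0⊕1⊕0⊕1⊕1⊕1⊕1 = 1
p8 = XOR of data positions {9,10,11,12,13,14,15} = 1⊕0⊕1⊕1⊕1⊕1⊕1 = 0
Codeword b1..b15 = 000101001011111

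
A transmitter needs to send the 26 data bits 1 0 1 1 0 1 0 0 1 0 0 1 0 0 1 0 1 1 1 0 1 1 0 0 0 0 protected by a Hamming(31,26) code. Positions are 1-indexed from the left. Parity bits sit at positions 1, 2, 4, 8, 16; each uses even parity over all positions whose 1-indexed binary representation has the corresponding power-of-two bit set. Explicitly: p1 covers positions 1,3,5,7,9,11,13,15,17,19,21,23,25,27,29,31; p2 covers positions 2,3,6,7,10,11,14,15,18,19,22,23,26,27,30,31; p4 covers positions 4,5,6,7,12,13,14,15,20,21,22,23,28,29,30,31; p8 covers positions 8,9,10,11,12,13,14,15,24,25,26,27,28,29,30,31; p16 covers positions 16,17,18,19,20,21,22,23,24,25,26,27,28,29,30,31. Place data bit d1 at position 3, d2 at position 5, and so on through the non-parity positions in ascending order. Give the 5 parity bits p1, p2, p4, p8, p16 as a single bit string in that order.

Place data bits at non-power-of-two positions: b3=1, b5=0, b6=1, b7=1, b9=0, b10=1, b11=0, b12=0, b13=1, b14=0, b15=0, b17=1, b18=0, b19=0, b20=1, b21=0, b22=1, b23=1, b24=1, b25=0, b26=1, b27=1, b28=0, b29=0, b30=0, b31=0.
p1 = XOR of data positions {3,5,7,9,11,13,15,17,19,21,23,25,27,29,31} = 1⊕0⊕1⊕0⊕0⊕1⊕0⊕1⊕0⊕0⊕1⊕0⊕1⊕0⊕0 = 0
p2 = XOR of data positions {3,6,7,10,11,14,15,18,19,22,23,26,27,30,31} = 1⊕1⊕1⊕1⊕0⊕0⊕0⊕0⊕0⊕1⊕1⊕1⊕1⊕0⊕0 = 0
p4 = XOR of data positions {5,6,7,12,13,14,15,20,21,22,23,28,29,30,31} = 0⊕1⊕1⊕0⊕1⊕0⊕0⊕1⊕0⊕1⊕1⊕0⊕0⊕0⊕0 = 0
p8 = XOR of data positions {9,10,11,12,13,14,15,24,25,26,27,28,29,30,31} = 0⊕1⊕0⊕0⊕1⊕0⊕0⊕1⊕0⊕1⊕1⊕0⊕0⊕0⊕0 = 1
p16 = XOR of data positions {17,18,19,20,21,22,23,24,25,26,27,28,29,30,31} = 1⊕0⊕0⊕1⊕0⊕1⊕1⊕1⊕0⊕1⊕1⊕0⊕0⊕0⊕0 = 1
Parity bits p1,p2,p4,p8,p16 = 00011

00011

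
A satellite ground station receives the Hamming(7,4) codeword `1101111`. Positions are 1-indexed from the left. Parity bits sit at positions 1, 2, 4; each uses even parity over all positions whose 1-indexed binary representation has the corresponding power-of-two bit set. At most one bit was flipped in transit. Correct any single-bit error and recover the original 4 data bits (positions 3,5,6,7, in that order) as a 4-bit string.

s1: b1⊕b3⊕b5⊕b7 = 1⊕0⊕1⊕1 = 1
s2: b2⊕b3⊕b6⊕b7 = 1⊕0⊕1⊕1 = 1
s4: b4⊕b5⊕b6⊕b7 = 1⊕1⊕1⊕1 = 0
Syndrome (s4...s1) = 011 → position 3.
Flip bit 3: corrected codeword = 1111111
Data bits at positions 3,5,6,7: 1111

1111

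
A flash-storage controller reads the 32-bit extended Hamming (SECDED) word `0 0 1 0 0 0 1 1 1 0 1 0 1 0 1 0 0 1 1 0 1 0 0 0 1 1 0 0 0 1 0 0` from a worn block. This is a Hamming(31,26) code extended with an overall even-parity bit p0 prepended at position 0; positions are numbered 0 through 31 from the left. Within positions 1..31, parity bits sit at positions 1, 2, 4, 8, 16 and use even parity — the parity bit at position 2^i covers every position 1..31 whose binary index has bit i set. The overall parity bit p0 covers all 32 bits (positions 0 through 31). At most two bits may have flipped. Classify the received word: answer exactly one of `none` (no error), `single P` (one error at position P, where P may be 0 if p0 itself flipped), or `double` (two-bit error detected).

single 8

s1: b1⊕b3⊕b5⊕b7⊕b9⊕b11⊕b13⊕b15⊕b17⊕b19⊕b21⊕b23⊕b25⊕b27⊕b29⊕b31 = 0⊕0⊕0⊕1⊕0⊕0⊕0⊕0⊕1⊕0⊕0⊕0⊕1⊕0⊕1⊕0 = 0
s2: b2⊕b3⊕b6⊕b7⊕b10⊕b11⊕b14⊕b15⊕b18⊕b19⊕b22⊕b23⊕b26⊕b27⊕b30⊕b31 = 1⊕0⊕1⊕1⊕1⊕0⊕1⊕0⊕1⊕0⊕0⊕0⊕0⊕0⊕0⊕0 = 0
s4: b4⊕b5⊕b6⊕b7⊕b12⊕b13⊕b14⊕b15⊕b20⊕b21⊕b22⊕b23⊕b28⊕b29⊕b30⊕b31 = 0⊕0⊕1⊕1⊕1⊕0⊕1⊕0⊕1⊕0⊕0⊕0⊕0⊕1⊕0⊕0 = 0
s8: b8⊕b9⊕b10⊕b11⊕b12⊕b13⊕b14⊕b15⊕b24⊕b25⊕b26⊕b27⊕b28⊕b29⊕b30⊕b31 = 1⊕0⊕1⊕0⊕1⊕0⊕1⊕0⊕1⊕1⊕0⊕0⊕0⊕1⊕0⊕0 = 1
s16: b16⊕b17⊕b18⊕b19⊕b20⊕b21⊕b22⊕b23⊕b24⊕b25⊕b26⊕b27⊕b28⊕b29⊕b30⊕b31 = 0⊕1⊕1⊕0⊕1⊕0⊕0⊕0⊕1⊕1⊕0⊕0⊕0⊕1⊕0⊕0 = 0
Syndrome (s16...s1) = 01000 → position 8.
Overall parity (XOR of all 32 bits, including p0): 0⊕0⊕1⊕0⊕0⊕0⊕1⊕1⊕1⊕0⊕1⊕0⊕1⊕0⊕1⊕0⊕0⊕1⊕1⊕0⊕1⊕0⊕0⊕0⊕1⊕1⊕0⊕0⊕0⊕1⊕0⊕0 = 1
Overall=1, syndrome position=8 → single-bit error at position 8.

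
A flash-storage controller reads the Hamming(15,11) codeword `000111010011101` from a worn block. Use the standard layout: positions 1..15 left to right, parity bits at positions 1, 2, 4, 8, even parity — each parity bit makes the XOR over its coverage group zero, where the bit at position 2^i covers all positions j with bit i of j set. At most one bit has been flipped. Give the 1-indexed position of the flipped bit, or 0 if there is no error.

10

s1: b1⊕b3⊕b5⊕b7⊕b9⊕b11⊕b13⊕b15 = 0⊕0⊕1⊕0⊕0⊕1⊕1⊕1 = 0
s2: b2⊕b3⊕b6⊕b7⊕b10⊕b11⊕b14⊕b15 = 0⊕0⊕1⊕0⊕0⊕1⊕0⊕1 = 1
s4: b4⊕b5⊕b6⊕b7⊕b12⊕b13⊕b14⊕b15 = 1⊕1⊕1⊕0⊕1⊕1⊕0⊕1 = 0
s8: b8⊕b9⊕b10⊕b11⊕b12⊕b13⊕b14⊕b15 = 1⊕0⊕0⊕1⊕1⊕1⊕0⊕1 = 1
Syndrome (s8...s1) = 1010 → position 10.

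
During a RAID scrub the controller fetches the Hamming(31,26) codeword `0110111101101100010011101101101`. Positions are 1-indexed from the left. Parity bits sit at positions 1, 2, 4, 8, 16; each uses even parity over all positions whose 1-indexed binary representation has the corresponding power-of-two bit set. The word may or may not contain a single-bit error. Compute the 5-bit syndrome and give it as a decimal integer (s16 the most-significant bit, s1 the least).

20

s1: b1⊕b3⊕b5⊕b7⊕b9⊕b11⊕b13⊕b15⊕b17⊕b19⊕b21⊕b23⊕b25⊕b27⊕b29⊕b31 = 0⊕1⊕1⊕1⊕0⊕1⊕1⊕0⊕0⊕0⊕1⊕1⊕1⊕0⊕1⊕1 = 0
s2: b2⊕b3⊕b6⊕b7⊕b10⊕b11⊕b14⊕b15⊕b18⊕b19⊕b22⊕b23⊕b26⊕b27⊕b30⊕b31 = 1⊕1⊕1⊕1⊕1⊕1⊕1⊕0⊕1⊕0⊕1⊕1⊕1⊕0⊕0⊕1 = 0
s4: b4⊕b5⊕b6⊕b7⊕b12⊕b13⊕b14⊕b15⊕b20⊕b21⊕b22⊕b23⊕b28⊕b29⊕b30⊕b31 = 0⊕1⊕1⊕1⊕0⊕1⊕1⊕0⊕0⊕1⊕1⊕1⊕1⊕1⊕0⊕1 = 1
s8: b8⊕b9⊕b10⊕b11⊕b12⊕b13⊕b14⊕b15⊕b24⊕b25⊕b26⊕b27⊕b28⊕b29⊕b30⊕b31 = 1⊕0⊕1⊕1⊕0⊕1⊕1⊕0⊕0⊕1⊕1⊕0⊕1⊕1⊕0⊕1 = 0
s16: b16⊕b17⊕b18⊕b19⊕b20⊕b21⊕b22⊕b23⊕b24⊕b25⊕b26⊕b27⊕b28⊕b29⊕b30⊕b31 = 0⊕0⊕1⊕0⊕0⊕1⊕1⊕1⊕0⊕1⊕1⊕0⊕1⊕1⊕0⊕1 = 1
Syndrome (s16...s1) = 10100 → position 20.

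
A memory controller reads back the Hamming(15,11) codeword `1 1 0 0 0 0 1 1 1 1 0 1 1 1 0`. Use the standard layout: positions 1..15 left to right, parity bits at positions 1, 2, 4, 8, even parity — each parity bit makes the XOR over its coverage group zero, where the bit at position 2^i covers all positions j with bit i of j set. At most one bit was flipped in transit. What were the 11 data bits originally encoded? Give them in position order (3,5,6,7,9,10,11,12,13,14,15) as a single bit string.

00011101110

s1: b1⊕b3⊕b5⊕b7⊕b9⊕b11⊕b13⊕b15 = 1⊕0⊕0⊕1⊕1⊕0⊕1⊕0 = 0
s2: b2⊕b3⊕b6⊕b7⊕b10⊕b11⊕b14⊕b15 = 1⊕0⊕0⊕1⊕1⊕0⊕1⊕0 = 0
s4: b4⊕b5⊕b6⊕b7⊕b12⊕b13⊕b14⊕b15 = 0⊕0⊕0⊕1⊕1⊕1⊕1⊕0 = 0
s8: b8⊕b9⊕b10⊕b11⊕b12⊕b13⊕b14⊕b15 = 1⊕1⊕1⊕0⊕1⊕1⊕1⊕0 = 0
Syndrome (s8...s1) = 0000 → position 0 (no error).
No correction needed.
Data bits at positions 3,5,6,7,9,10,11,12,13,14,15: 00011101110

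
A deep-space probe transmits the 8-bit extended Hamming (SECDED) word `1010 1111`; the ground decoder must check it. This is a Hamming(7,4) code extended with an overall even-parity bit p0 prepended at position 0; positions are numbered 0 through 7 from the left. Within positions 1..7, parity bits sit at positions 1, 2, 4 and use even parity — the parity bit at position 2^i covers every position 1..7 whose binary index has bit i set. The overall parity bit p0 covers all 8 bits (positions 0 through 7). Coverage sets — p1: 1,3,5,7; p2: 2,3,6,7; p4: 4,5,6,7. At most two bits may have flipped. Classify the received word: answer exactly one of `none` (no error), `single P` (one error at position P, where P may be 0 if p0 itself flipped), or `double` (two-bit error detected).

s1: b1⊕b3⊕b5⊕b7 = 0⊕0⊕1⊕1 = 0
s2: b2⊕b3⊕b6⊕b7 = 1⊕0⊕1⊕1 = 1
s4: b4⊕b5⊕b6⊕b7 = 1⊕1⊕1⊕1 = 0
Syndrome (s4...s1) = 010 → position 2.
Overall parity (XOR of all 8 bits, including p0): 1⊕0⊕1⊕0⊕1⊕1⊕1⊕1 = 0
Overall=0, syndrome position=2 → double-bit error detected (uncorrectable).

double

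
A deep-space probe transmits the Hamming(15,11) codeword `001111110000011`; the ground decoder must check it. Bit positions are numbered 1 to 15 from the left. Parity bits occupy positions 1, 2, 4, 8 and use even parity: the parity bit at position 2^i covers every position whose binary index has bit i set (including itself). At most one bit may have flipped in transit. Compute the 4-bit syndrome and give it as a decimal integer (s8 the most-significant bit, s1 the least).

s1: b1⊕b3⊕b5⊕b7⊕b9⊕b11⊕b13⊕b15 = 0⊕1⊕1⊕1⊕0⊕0⊕0⊕1 = 0
s2: b2⊕b3⊕b6⊕b7⊕b10⊕b11⊕b14⊕b15 = 0⊕1⊕1⊕1⊕0⊕0⊕1⊕1 = 1
s4: b4⊕b5⊕b6⊕b7⊕b12⊕b13⊕b14⊕b15 = 1⊕1⊕1⊕1⊕0⊕0⊕1⊕1 = 0
s8: b8⊕b9⊕b10⊕b11⊕b12⊕b13⊕b14⊕b15 = 1⊕0⊕0⊕0⊕0⊕0⊕1⊕1 = 1
Syndrome (s8...s1) = 1010 → position 10.

10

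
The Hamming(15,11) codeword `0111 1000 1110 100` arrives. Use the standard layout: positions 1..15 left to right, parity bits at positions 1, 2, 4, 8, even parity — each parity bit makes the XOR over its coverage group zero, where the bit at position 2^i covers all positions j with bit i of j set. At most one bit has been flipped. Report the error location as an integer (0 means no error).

s1: b1⊕b3⊕b5⊕b7⊕b9⊕b11⊕b13⊕b15 = 0⊕1⊕1⊕0⊕1⊕1⊕1⊕0 = 1
s2: b2⊕b3⊕b6⊕b7⊕b10⊕b11⊕b14⊕b15 = 1⊕1⊕0⊕0⊕1⊕1⊕0⊕0 = 0
s4: b4⊕b5⊕b6⊕b7⊕b12⊕b13⊕b14⊕b15 = 1⊕1⊕0⊕0⊕0⊕1⊕0⊕0 = 1
s8: b8⊕b9⊕b10⊕b11⊕b12⊕b13⊕b14⊕b15 = 0⊕1⊕1⊕1⊕0⊕1⊕0⊕0 = 0
Syndrome (s8...s1) = 0101 → position 5.

5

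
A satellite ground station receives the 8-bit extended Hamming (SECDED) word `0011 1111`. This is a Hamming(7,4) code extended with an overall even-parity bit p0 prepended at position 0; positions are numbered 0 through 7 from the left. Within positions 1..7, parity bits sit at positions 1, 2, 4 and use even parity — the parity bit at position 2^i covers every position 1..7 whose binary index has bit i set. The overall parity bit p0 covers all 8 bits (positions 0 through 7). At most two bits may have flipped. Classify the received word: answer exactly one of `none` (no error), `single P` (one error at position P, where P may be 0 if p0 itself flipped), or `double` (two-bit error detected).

double

s1: b1⊕b3⊕b5⊕b7 = 0⊕1⊕1⊕1 = 1
s2: b2⊕b3⊕b6⊕b7 = 1⊕1⊕1⊕1 = 0
s4: b4⊕b5⊕b6⊕b7 = 1⊕1⊕1⊕1 = 0
Syndrome (s4...s1) = 001 → position 1.
Overall parity (XOR of all 8 bits, including p0): 0⊕0⊕1⊕1⊕1⊕1⊕1⊕1 = 0
Overall=0, syndrome position=1 → double-bit error detected (uncorrectable).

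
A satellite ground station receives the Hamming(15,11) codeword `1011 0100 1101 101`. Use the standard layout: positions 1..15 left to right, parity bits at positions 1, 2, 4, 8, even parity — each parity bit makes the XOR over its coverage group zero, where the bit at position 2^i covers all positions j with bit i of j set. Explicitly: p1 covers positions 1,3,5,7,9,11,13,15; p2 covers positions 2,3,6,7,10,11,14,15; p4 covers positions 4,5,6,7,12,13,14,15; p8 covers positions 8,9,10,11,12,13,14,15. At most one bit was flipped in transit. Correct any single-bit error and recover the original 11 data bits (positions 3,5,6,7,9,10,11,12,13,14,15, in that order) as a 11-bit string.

s1: b1⊕b3⊕b5⊕b7⊕b9⊕b11⊕b13⊕b15 = 1⊕1⊕0⊕0⊕1⊕0⊕1⊕1 = 1
s2: b2⊕b3⊕b6⊕b7⊕b10⊕b11⊕b14⊕b15 = 0⊕1⊕1⊕0⊕1⊕0⊕0⊕1 = 0
s4: b4⊕b5⊕b6⊕b7⊕b12⊕b13⊕b14⊕b15 = 1⊕0⊕1⊕0⊕1⊕1⊕0⊕1 = 1
s8: b8⊕b9⊕b10⊕b11⊕b12⊕b13⊕b14⊕b15 = 0⊕1⊕1⊕0⊕1⊕1⊕0⊕1 = 1
Syndrome (s8...s1) = 1101 → position 13.
Flip bit 13: corrected codeword = 101101001101001
Data bits at positions 3,5,6,7,9,10,11,12,13,14,15: 10101101001

10101101001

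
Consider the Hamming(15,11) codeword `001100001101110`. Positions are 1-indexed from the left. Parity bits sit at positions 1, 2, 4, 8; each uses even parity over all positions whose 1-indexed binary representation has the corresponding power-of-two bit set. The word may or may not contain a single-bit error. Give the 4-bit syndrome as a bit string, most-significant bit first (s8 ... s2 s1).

s1: b1⊕b3⊕b5⊕b7⊕b9⊕b11⊕b13⊕b15 = 0⊕1⊕0⊕0⊕1⊕0⊕1⊕0 = 1
s2: b2⊕b3⊕b6⊕b7⊕b10⊕b11⊕b14⊕b15 = 0⊕1⊕0⊕0⊕1⊕0⊕1⊕0 = 1
s4: b4⊕b5⊕b6⊕b7⊕b12⊕b13⊕b14⊕b15 = 1⊕0⊕0⊕0⊕1⊕1⊕1⊕0 = 0
s8: b8⊕b9⊕b10⊕b11⊕b12⊕b13⊕b14⊕b15 = 0⊕1⊕1⊕0⊕1⊕1⊕1⊕0 = 1
Syndrome (s8...s1) = 1011 → position 11.

1011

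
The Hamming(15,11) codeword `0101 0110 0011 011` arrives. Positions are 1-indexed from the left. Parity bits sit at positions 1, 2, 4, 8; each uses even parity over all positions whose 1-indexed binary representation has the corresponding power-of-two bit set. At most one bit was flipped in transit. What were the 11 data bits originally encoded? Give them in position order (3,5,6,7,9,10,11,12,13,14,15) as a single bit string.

s1: b1⊕b3⊕b5⊕b7⊕b9⊕b11⊕b13⊕b15 = 0⊕0⊕0⊕1⊕0⊕1⊕0⊕1 = 1
s2: b2⊕b3⊕b6⊕b7⊕b10⊕b11⊕b14⊕b15 = 1⊕0⊕1⊕1⊕0⊕1⊕1⊕1 = 0
s4: b4⊕b5⊕b6⊕b7⊕b12⊕b13⊕b14⊕b15 = 1⊕0⊕1⊕1⊕1⊕0⊕1⊕1 = 0
s8: b8⊕b9⊕b10⊕b11⊕b12⊕b13⊕b14⊕b15 = 0⊕0⊕0⊕1⊕1⊕0⊕1⊕1 = 0
Syndrome (s8...s1) = 0001 → position 1.
Flip bit 1: corrected codeword = 110101100011011
Data bits at positions 3,5,6,7,9,10,11,12,13,14,15: 00110011011

00110011011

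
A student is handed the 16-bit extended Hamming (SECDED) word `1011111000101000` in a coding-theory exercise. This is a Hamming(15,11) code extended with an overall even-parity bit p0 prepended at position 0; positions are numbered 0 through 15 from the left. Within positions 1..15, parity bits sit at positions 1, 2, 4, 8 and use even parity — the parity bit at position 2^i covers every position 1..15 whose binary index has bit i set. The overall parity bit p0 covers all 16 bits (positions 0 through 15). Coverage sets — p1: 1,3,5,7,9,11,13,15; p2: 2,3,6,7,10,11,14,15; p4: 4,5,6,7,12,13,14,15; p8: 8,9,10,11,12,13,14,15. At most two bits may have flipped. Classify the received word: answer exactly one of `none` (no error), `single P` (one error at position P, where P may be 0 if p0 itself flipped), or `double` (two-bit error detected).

s1: b1⊕b3⊕b5⊕b7⊕b9⊕b11⊕b13⊕b15 = 0⊕1⊕1⊕0⊕0⊕0⊕0⊕0 = 0
s2: b2⊕b3⊕b6⊕b7⊕b10⊕b11⊕b14⊕b15 = 1⊕1⊕1⊕0⊕1⊕0⊕0⊕0 = 0
s4: b4⊕b5⊕b6⊕b7⊕b12⊕b13⊕b14⊕b15 = 1⊕1⊕1⊕0⊕1⊕0⊕0⊕0 = 0
s8: b8⊕b9⊕b10⊕b11⊕b12⊕b13⊕b14⊕b15 = 0⊕0⊕1⊕0⊕1⊕0⊕0⊕0 = 0
Syndrome (s8...s1) = 0000 → position 0 (no error).
Overall parity (XOR of all 16 bits, including p0): 1⊕0⊕1⊕1⊕1⊕1⊕1⊕0⊕0⊕0⊕1⊕0⊕1⊕0⊕0⊕0 = 0
Overall=0, syndrome position=0 → no error.

none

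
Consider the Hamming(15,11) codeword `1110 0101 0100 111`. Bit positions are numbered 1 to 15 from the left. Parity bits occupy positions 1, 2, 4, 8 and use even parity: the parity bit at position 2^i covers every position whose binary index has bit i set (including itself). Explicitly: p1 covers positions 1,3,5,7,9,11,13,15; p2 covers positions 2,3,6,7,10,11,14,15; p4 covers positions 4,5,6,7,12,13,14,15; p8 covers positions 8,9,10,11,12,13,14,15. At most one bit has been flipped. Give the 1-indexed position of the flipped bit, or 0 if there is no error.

s1: b1⊕b3⊕b5⊕b7⊕b9⊕b11⊕b13⊕b15 = 1⊕1⊕0⊕0⊕0⊕0⊕1⊕1 = 0
s2: b2⊕b3⊕b6⊕b7⊕b10⊕b11⊕b14⊕b15 = 1⊕1⊕1⊕0⊕1⊕0⊕1⊕1 = 0
s4: b4⊕b5⊕b6⊕b7⊕b12⊕b13⊕b14⊕b15 = 0⊕0⊕1⊕0⊕0⊕1⊕1⊕1 = 0
s8: b8⊕b9⊕b10⊕b11⊕b12⊕b13⊕b14⊕b15 = 1⊕0⊕1⊕0⊕0⊕1⊕1⊕1 = 1
Syndrome (s8...s1) = 1000 → position 8.

8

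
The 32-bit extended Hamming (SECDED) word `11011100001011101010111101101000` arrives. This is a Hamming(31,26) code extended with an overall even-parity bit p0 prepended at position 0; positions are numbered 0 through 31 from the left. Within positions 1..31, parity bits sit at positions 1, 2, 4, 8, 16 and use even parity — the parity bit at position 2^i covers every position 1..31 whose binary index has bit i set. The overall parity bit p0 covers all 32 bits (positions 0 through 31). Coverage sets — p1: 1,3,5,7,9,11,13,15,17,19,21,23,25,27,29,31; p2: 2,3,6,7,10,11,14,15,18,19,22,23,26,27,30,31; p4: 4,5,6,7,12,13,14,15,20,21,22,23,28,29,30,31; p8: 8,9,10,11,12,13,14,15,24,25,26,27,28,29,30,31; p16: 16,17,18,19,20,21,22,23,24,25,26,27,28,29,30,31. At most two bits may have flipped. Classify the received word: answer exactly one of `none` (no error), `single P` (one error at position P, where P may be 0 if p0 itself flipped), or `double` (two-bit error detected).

double

s1: b1⊕b3⊕b5⊕b7⊕b9⊕b11⊕b13⊕b15⊕b17⊕b19⊕b21⊕b23⊕b25⊕b27⊕b29⊕b31 = 1⊕1⊕1⊕0⊕0⊕0⊕1⊕0⊕0⊕0⊕1⊕1⊕1⊕0⊕0⊕0 = 1
s2: b2⊕b3⊕b6⊕b7⊕b10⊕b11⊕b14⊕b15⊕b18⊕b19⊕b22⊕b23⊕b26⊕b27⊕b30⊕b31 = 0⊕1⊕0⊕0⊕1⊕0⊕1⊕0⊕1⊕0⊕1⊕1⊕1⊕0⊕0⊕0 = 1
s4: b4⊕b5⊕b6⊕b7⊕b12⊕b13⊕b14⊕b15⊕b20⊕b21⊕b22⊕b23⊕b28⊕b29⊕b30⊕b31 = 1⊕1⊕0⊕0⊕1⊕1⊕1⊕0⊕1⊕1⊕1⊕1⊕1⊕0⊕0⊕0 = 0
s8: b8⊕b9⊕b10⊕b11⊕b12⊕b13⊕b14⊕b15⊕b24⊕b25⊕b26⊕b27⊕b28⊕b29⊕b30⊕b31 = 0⊕0⊕1⊕0⊕1⊕1⊕1⊕0⊕0⊕1⊕1⊕0⊕1⊕0⊕0⊕0 = 1
s16: b16⊕b17⊕b18⊕b19⊕b20⊕b21⊕b22⊕b23⊕b24⊕b25⊕b26⊕b27⊕b28⊕b29⊕b30⊕b31 = 1⊕0⊕1⊕0⊕1⊕1⊕1⊕1⊕0⊕1⊕1⊕0⊕1⊕0⊕0⊕0 = 1
Syndrome (s16...s1) = 11011 → position 27.
Overall parity (XOR of all 32 bits, including p0): 1⊕1⊕0⊕1⊕1⊕1⊕0⊕0⊕0⊕0⊕1⊕0⊕1⊕1⊕1⊕0⊕1⊕0⊕1⊕0⊕1⊕1⊕1⊕1⊕0⊕1⊕1⊕0⊕1⊕0⊕0⊕0 = 0
Overall=0, syndrome position=27 → double-bit error detected (uncorrectable).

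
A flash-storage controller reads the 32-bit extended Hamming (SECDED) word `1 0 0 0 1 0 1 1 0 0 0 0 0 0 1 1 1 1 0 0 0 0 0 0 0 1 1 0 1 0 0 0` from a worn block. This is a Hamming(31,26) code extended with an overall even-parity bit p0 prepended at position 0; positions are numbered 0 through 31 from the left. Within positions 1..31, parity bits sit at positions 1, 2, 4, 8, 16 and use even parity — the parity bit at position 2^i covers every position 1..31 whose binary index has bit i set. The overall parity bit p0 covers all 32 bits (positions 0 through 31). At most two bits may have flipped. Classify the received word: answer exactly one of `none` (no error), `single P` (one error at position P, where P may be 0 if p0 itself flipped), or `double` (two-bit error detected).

single 26

s1: b1⊕b3⊕b5⊕b7⊕b9⊕b11⊕b13⊕b15⊕b17⊕b19⊕b21⊕b23⊕b25⊕b27⊕b29⊕b31 = 0⊕0⊕0⊕1⊕0⊕0⊕0⊕1⊕1⊕0⊕0⊕0⊕1⊕0⊕0⊕0 = 0
s2: b2⊕b3⊕b6⊕b7⊕b10⊕b11⊕b14⊕b15⊕b18⊕b19⊕b22⊕b23⊕b26⊕b27⊕b30⊕b31 = 0⊕0⊕1⊕1⊕0⊕0⊕1⊕1⊕0⊕0⊕0⊕0⊕1⊕0⊕0⊕0 = 1
s4: b4⊕b5⊕b6⊕b7⊕b12⊕b13⊕b14⊕b15⊕b20⊕b21⊕b22⊕b23⊕b28⊕b29⊕b30⊕b31 = 1⊕0⊕1⊕1⊕0⊕0⊕1⊕1⊕0⊕0⊕0⊕0⊕1⊕0⊕0⊕0 = 0
s8: b8⊕b9⊕b10⊕b11⊕b12⊕b13⊕b14⊕b15⊕b24⊕b25⊕b26⊕b27⊕b28⊕b29⊕b30⊕b31 = 0⊕0⊕0⊕0⊕0⊕0⊕1⊕1⊕0⊕1⊕1⊕0⊕1⊕0⊕0⊕0 = 1
s16: b16⊕b17⊕b18⊕b19⊕b20⊕b21⊕b22⊕b23⊕b24⊕b25⊕b26⊕b27⊕b28⊕b29⊕b30⊕b31 = 1⊕1⊕0⊕0⊕0⊕0⊕0⊕0⊕0⊕1⊕1⊕0⊕1⊕0⊕0⊕0 = 1
Syndrome (s16...s1) = 11010 → position 26.
Overall parity (XOR of all 32 bits, including p0): 1⊕0⊕0⊕0⊕1⊕0⊕1⊕1⊕0⊕0⊕0⊕0⊕0⊕0⊕1⊕1⊕1⊕1⊕0⊕0⊕0⊕0⊕0⊕0⊕0⊕1⊕1⊕0⊕1⊕0⊕0⊕0 = 1
Overall=1, syndrome position=26 → single-bit error at position 26.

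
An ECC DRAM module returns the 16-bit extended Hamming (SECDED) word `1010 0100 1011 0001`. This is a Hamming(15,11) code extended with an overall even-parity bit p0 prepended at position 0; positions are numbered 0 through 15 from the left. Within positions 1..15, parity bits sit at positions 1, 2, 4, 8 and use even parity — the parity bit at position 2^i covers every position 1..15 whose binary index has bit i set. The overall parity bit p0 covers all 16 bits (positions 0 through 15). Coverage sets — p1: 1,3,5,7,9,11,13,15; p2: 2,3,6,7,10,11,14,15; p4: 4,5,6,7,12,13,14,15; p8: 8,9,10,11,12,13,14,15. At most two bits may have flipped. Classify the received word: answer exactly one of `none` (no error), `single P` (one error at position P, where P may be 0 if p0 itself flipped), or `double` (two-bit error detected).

single 1

s1: b1⊕b3⊕b5⊕b7⊕b9⊕b11⊕b13⊕b15 = 0⊕0⊕1⊕0⊕0⊕1⊕0⊕1 = 1
s2: b2⊕b3⊕b6⊕b7⊕b10⊕b11⊕b14⊕b15 = 1⊕0⊕0⊕0⊕1⊕1⊕0⊕1 = 0
s4: b4⊕b5⊕b6⊕b7⊕b12⊕b13⊕b14⊕b15 = 0⊕1⊕0⊕0⊕0⊕0⊕0⊕1 = 0
s8: b8⊕b9⊕b10⊕b11⊕b12⊕b13⊕b14⊕b15 = 1⊕0⊕1⊕1⊕0⊕0⊕0⊕1 = 0
Syndrome (s8...s1) = 0001 → position 1.
Overall parity (XOR of all 16 bits, including p0): 1⊕0⊕1⊕0⊕0⊕1⊕0⊕0⊕1⊕0⊕1⊕1⊕0⊕0⊕0⊕1 = 1
Overall=1, syndrome position=1 → single-bit error at position 1.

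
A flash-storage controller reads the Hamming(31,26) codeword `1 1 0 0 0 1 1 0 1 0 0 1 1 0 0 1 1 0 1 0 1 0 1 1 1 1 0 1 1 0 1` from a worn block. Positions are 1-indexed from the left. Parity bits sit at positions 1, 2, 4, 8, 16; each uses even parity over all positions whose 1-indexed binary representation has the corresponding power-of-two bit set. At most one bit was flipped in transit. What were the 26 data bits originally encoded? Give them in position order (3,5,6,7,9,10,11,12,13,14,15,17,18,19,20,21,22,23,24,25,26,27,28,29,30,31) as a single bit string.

00111001100101010111101100

s1: b1⊕b3⊕b5⊕b7⊕b9⊕b11⊕b13⊕b15⊕b17⊕b19⊕b21⊕b23⊕b25⊕b27⊕b29⊕b31 = 1⊕0⊕0⊕1⊕1⊕0⊕1⊕0⊕1⊕1⊕1⊕1⊕1⊕0⊕1⊕1 = 1
s2: b2⊕b3⊕b6⊕b7⊕b10⊕b11⊕b14⊕b15⊕b18⊕b19⊕b22⊕b23⊕b26⊕b27⊕b30⊕b31 = 1⊕0⊕1⊕1⊕0⊕0⊕0⊕0⊕0⊕1⊕0⊕1⊕1⊕0⊕0⊕1 = 1
s4: b4⊕b5⊕b6⊕b7⊕b12⊕b13⊕b14⊕b15⊕b20⊕b21⊕b22⊕b23⊕b28⊕b29⊕b30⊕b31 = 0⊕0⊕1⊕1⊕1⊕1⊕0⊕0⊕0⊕1⊕0⊕1⊕1⊕1⊕0⊕1 = 1
s8: b8⊕b9⊕b10⊕b11⊕b12⊕b13⊕b14⊕b15⊕b24⊕b25⊕b26⊕b27⊕b28⊕b29⊕b30⊕b31 = 0⊕1⊕0⊕0⊕1⊕1⊕0⊕0⊕1⊕1⊕1⊕0⊕1⊕1⊕0⊕1 = 1
s16: b16⊕b17⊕b18⊕b19⊕b20⊕b21⊕b22⊕b23⊕b24⊕b25⊕b26⊕b27⊕b28⊕b29⊕b30⊕b31 = 1⊕1⊕0⊕1⊕0⊕1⊕0⊕1⊕1⊕1⊕1⊕0⊕1⊕1⊕0⊕1 = 1
Syndrome (s16...s1) = 11111 → position 31.
Flip bit 31: corrected codeword = 1100011010011001101010111101100
Data bits at positions 3,5,6,7,9,10,11,12,13,14,15,17,18,19,20,21,22,23,24,25,26,27,28,29,30,31: 00111001100101010111101100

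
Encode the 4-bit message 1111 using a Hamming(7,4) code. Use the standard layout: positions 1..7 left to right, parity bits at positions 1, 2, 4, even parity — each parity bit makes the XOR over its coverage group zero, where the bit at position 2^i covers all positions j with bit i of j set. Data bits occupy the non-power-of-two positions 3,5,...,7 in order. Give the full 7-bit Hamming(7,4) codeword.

Place data bits at non-power-of-two positions: b3=1, b5=1, b6=1, b7=1.
p1 = XOR of data positions {3,5,7} = 1⊕1⊕1 = 1
p2 = XOR of data positions {3,6,7} = 1⊕1⊕1 = 1
p4 = XOR of data positions {5,6,7} = 1⊕1⊕1 = 1
Codeword b1..b7 = 1111111

1111111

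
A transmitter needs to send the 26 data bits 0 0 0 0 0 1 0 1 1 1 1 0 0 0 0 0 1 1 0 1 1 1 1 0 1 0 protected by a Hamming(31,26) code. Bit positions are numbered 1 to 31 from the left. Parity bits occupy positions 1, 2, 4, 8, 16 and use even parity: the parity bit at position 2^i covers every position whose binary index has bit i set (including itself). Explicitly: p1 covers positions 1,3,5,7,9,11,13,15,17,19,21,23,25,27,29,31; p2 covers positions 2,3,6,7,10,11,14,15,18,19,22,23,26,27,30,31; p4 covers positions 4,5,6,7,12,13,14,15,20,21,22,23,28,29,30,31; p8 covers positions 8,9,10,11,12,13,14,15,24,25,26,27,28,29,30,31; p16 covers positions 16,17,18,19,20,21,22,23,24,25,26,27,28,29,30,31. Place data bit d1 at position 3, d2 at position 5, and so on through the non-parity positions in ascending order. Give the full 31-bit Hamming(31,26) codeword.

1000000001011111000001101111010

Place data bits at non-power-of-two positions: b3=0, b5=0, b6=0, b7=0, b9=0, b10=1, b11=0, b12=1, b13=1, b14=1, b15=1, b17=0, b18=0, b19=0, b20=0, b21=0, b22=1, b23=1, b24=0, b25=1, b26=1, b27=1, b28=1, b29=0, b30=1, b31=0.
p1 = XOR of data positions {3,5,7,9,11,13,15,17,19,21,23,25,27,29,31} = 0⊕0⊕0⊕0⊕0⊕1⊕1⊕0⊕0⊕0⊕1⊕1⊕1⊕0⊕0 = 1
p2 = XOR of data positions {3,6,7,10,11,14,15,18,19,22,23,26,27,30,31} = 0⊕0⊕0⊕1⊕0⊕1⊕1⊕0⊕0⊕1⊕1⊕1⊕1⊕1⊕0 = 0
p4 = XOR of data positions {5,6,7,12,13,14,15,20,21,22,23,28,29,30,31} = 0⊕0⊕0⊕1⊕1⊕1⊕1⊕0⊕0⊕1⊕1⊕1⊕0⊕1⊕0 = 0
p8 = XOR of data positions {9,10,11,12,13,14,15,24,25,26,27,28,29,30,31} = 0⊕1⊕0⊕1⊕1⊕1⊕1⊕0⊕1⊕1⊕1⊕1⊕0⊕1⊕0 = 0
p16 = XOR of data positions {17,18,19,20,21,22,23,24,25,26,27,28,29,30,31} = 0⊕0⊕0⊕0⊕0⊕1⊕1⊕0⊕1⊕1⊕1⊕1⊕0⊕1⊕0 = 1
Codeword b1..b31 = 1000000001011111000001101111010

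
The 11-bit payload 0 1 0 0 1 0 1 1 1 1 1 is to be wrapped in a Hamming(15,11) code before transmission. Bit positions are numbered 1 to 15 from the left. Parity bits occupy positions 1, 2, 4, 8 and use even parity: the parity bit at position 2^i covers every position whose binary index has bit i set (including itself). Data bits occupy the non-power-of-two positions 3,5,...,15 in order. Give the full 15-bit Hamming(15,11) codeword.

Place data bits at non-power-of-two positions: b3=0, b5=1, b6=0, b7=0, b9=1, b10=0, b11=1, b12=1, b13=1, b14=1, b15=1.
p1 = XOR of data positions {3,5,7,9,11,13,15} = 0⊕1⊕0⊕1⊕1⊕1⊕1 = 1
p2 = XOR of data positions {3,6,7,10,11,14,15} = 0⊕0⊕0⊕0⊕1⊕1⊕1 = 1
p4 = XOR of data positions {5,6,7,12,13,14,15} = 1⊕0⊕0⊕1⊕1⊕1⊕1 = 1
p8 = XOR of data positions {9,10,11,12,13,14,15} = 1⊕0⊕1⊕1⊕1⊕1⊕1 = 0
Codeword b1..b15 = 110110001011111

110110001011111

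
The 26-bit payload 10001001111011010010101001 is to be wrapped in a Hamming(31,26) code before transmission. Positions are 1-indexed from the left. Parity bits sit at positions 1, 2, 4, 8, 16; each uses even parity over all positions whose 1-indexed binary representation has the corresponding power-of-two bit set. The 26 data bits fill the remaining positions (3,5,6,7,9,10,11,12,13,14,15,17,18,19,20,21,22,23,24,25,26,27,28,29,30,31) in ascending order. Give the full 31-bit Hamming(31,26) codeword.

1111000110011111011010010101001

Place data bits at non-power-of-two positions: b3=1, b5=0, b6=0, b7=0, b9=1, b10=0, b11=0, b12=1, b13=1, b14=1, b15=1, b17=0, b18=1, b19=1, b20=0, b21=1, b22=0, b23=0, b24=1, b25=0, b26=1, b27=0, b28=1, b29=0, b30=0, b31=1.
p1 = XOR of data positions {3,5,7,9,11,13,15,17,19,21,23,25,27,29,31} = 1⊕0⊕0⊕1⊕0⊕1⊕1⊕0⊕1⊕1⊕0⊕0⊕0⊕0⊕1 = 1
p2 = XOR of data positions {3,6,7,10,11,14,15,18,19,22,23,26,27,30,31} = 1⊕0⊕0⊕0⊕0⊕1⊕1⊕1⊕1⊕0⊕0⊕1⊕0⊕0⊕1 = 1
p4 = XOR of data positions {5,6,7,12,13,14,15,20,21,22,23,28,29,30,31} = 0⊕0⊕0⊕1⊕1⊕1⊕1⊕0⊕1⊕0⊕0⊕1⊕0⊕0⊕1 = 1
p8 = XOR of data positions {9,10,11,12,13,14,15,24,25,26,27,28,29,30,31} = 1⊕0⊕0⊕1⊕1⊕1⊕1⊕1⊕0⊕1⊕0⊕1⊕0⊕0⊕1 = 1
p16 = XOR of data positions {17,18,19,20,21,22,23,24,25,26,27,28,29,30,31} = 0⊕1⊕1⊕0⊕1⊕0⊕0⊕1⊕0⊕1⊕0⊕1⊕0⊕0⊕1 = 1
Codeword b1..b31 = 1111000110011111011010010101001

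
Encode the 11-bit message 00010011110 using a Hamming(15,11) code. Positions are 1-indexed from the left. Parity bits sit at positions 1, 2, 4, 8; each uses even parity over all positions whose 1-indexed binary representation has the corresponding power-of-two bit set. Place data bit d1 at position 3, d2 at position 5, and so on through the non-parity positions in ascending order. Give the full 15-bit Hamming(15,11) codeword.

110000100011110

Place data bits at non-power-of-two positions: b3=0, b5=0, b6=0, b7=1, b9=0, b10=0, b11=1, b12=1, b13=1, b14=1, b15=0.
p1 = XOR of data positions {3,5,7,9,11,13,15} = 0⊕0⊕1⊕0⊕1⊕1⊕0 = 1
p2 = XOR of data positions {3,6,7,10,11,14,15} = 0⊕0⊕1⊕0⊕1⊕1⊕0 = 1
p4 = XOR of data positions {5,6,7,12,13,14,15} = 0⊕0⊕1⊕1⊕1⊕1⊕0 = 0
p8 = XOR of data positions {9,10,11,12,13,14,15} = 0⊕0⊕1⊕1⊕1⊕1⊕0 = 0
Codeword b1..b15 = 110000100011110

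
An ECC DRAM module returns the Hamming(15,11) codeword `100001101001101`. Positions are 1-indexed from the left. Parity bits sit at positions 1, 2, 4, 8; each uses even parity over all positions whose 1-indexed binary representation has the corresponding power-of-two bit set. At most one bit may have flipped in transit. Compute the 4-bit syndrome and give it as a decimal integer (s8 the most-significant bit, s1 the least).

7

s1: b1⊕b3⊕b5⊕b7⊕b9⊕b11⊕b13⊕b15 = 1⊕0⊕0⊕1⊕1⊕0⊕1⊕1 = 1
s2: b2⊕b3⊕b6⊕b7⊕b10⊕b11⊕b14⊕b15 = 0⊕0⊕1⊕1⊕0⊕0⊕0⊕1 = 1
s4: b4⊕b5⊕b6⊕b7⊕b12⊕b13⊕b14⊕b15 = 0⊕0⊕1⊕1⊕1⊕1⊕0⊕1 = 1
s8: b8⊕b9⊕b10⊕b11⊕b12⊕b13⊕b14⊕b15 = 0⊕1⊕0⊕0⊕1⊕1⊕0⊕1 = 0
Syndrome (s8...s1) = 0111 → position 7.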